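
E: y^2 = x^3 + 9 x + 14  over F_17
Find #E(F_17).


For each x in F_17, count y with y^2 = x^3 + 9 x + 14 mod 17:
  x = 3: RHS = 0, y in [0]  -> 1 point(s)
  x = 9: RHS = 8, y in [5, 12]  -> 2 point(s)
  x = 10: RHS = 16, y in [4, 13]  -> 2 point(s)
  x = 11: RHS = 16, y in [4, 13]  -> 2 point(s)
  x = 13: RHS = 16, y in [4, 13]  -> 2 point(s)
  x = 16: RHS = 4, y in [2, 15]  -> 2 point(s)
Affine points: 11. Add the point at infinity: total = 12.

#E(F_17) = 12


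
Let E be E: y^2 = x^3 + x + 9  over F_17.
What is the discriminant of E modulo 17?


4 a^3 + 27 b^2 = 4*1^3 + 27*9^2 = 4 + 2187 = 2191
Delta = -16 * (2191) = -35056
Delta mod 17 = 15

Delta = 15 (mod 17)


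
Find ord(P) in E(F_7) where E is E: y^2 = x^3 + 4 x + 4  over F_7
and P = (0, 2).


Compute successive multiples of P until we hit O:
  1P = (0, 2)
  2P = (1, 4)
  3P = (3, 6)
  4P = (5, 3)
  5P = (4, 0)
  6P = (5, 4)
  7P = (3, 1)
  8P = (1, 3)
  ... (continuing to 10P)
  10P = O

ord(P) = 10


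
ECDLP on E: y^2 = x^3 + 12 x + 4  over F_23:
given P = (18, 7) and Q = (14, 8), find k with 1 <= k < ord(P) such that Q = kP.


Enumerate multiples of P until we hit Q = (14, 8):
  1P = (18, 7)
  2P = (14, 8)
Match found at i = 2.

k = 2


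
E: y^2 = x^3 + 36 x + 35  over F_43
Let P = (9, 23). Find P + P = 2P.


Doubling: s = (3 x1^2 + a) / (2 y1)
s = (3*9^2 + 36) / (2*23) mod 43 = 7
x3 = s^2 - 2 x1 mod 43 = 7^2 - 2*9 = 31
y3 = s (x1 - x3) - y1 mod 43 = 7 * (9 - 31) - 23 = 38

2P = (31, 38)


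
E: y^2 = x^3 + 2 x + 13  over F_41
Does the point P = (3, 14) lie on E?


Check whether y^2 = x^3 + 2 x + 13 (mod 41) for (x, y) = (3, 14).
LHS: y^2 = 14^2 mod 41 = 32
RHS: x^3 + 2 x + 13 = 3^3 + 2*3 + 13 mod 41 = 5
LHS != RHS

No, not on the curve


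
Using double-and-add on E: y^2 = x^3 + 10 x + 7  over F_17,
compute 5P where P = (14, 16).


k = 5 = 101_2 (binary, LSB first: 101)
Double-and-add from P = (14, 16):
  bit 0 = 1: acc = O + (14, 16) = (14, 16)
  bit 1 = 0: acc unchanged = (14, 16)
  bit 2 = 1: acc = (14, 16) + (8, 15) = (4, 14)

5P = (4, 14)


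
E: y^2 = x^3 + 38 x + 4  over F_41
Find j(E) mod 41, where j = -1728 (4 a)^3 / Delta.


Delta = -16(4 a^3 + 27 b^2) mod 41 = 23
-1728 * (4 a)^3 = -1728 * (4*38)^3 mod 41 = 36
j = 36 * 23^(-1) mod 41 = 39

j = 39 (mod 41)


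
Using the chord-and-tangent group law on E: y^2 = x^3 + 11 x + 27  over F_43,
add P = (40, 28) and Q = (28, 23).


P != Q, so use the chord formula.
s = (y2 - y1) / (x2 - x1) = (38) / (31) mod 43 = 4
x3 = s^2 - x1 - x2 mod 43 = 4^2 - 40 - 28 = 34
y3 = s (x1 - x3) - y1 mod 43 = 4 * (40 - 34) - 28 = 39

P + Q = (34, 39)


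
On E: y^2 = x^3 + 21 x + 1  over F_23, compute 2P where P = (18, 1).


Doubling: s = (3 x1^2 + a) / (2 y1)
s = (3*18^2 + 21) / (2*1) mod 23 = 2
x3 = s^2 - 2 x1 mod 23 = 2^2 - 2*18 = 14
y3 = s (x1 - x3) - y1 mod 23 = 2 * (18 - 14) - 1 = 7

2P = (14, 7)


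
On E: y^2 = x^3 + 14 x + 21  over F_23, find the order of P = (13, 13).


Compute successive multiples of P until we hit O:
  1P = (13, 13)
  2P = (22, 11)
  3P = (19, 19)
  4P = (15, 8)
  5P = (7, 18)
  6P = (12, 13)
  7P = (21, 10)
  8P = (1, 17)
  ... (continuing to 25P)
  25P = O

ord(P) = 25


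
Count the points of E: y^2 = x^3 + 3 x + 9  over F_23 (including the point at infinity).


For each x in F_23, count y with y^2 = x^3 + 3 x + 9 mod 23:
  x = 0: RHS = 9, y in [3, 20]  -> 2 point(s)
  x = 1: RHS = 13, y in [6, 17]  -> 2 point(s)
  x = 2: RHS = 0, y in [0]  -> 1 point(s)
  x = 4: RHS = 16, y in [4, 19]  -> 2 point(s)
  x = 6: RHS = 13, y in [6, 17]  -> 2 point(s)
  x = 8: RHS = 16, y in [4, 19]  -> 2 point(s)
  x = 9: RHS = 6, y in [11, 12]  -> 2 point(s)
  x = 10: RHS = 4, y in [2, 21]  -> 2 point(s)
  x = 11: RHS = 16, y in [4, 19]  -> 2 point(s)
  x = 12: RHS = 2, y in [5, 18]  -> 2 point(s)
  x = 14: RHS = 12, y in [9, 14]  -> 2 point(s)
  x = 15: RHS = 2, y in [5, 18]  -> 2 point(s)
  x = 16: RHS = 13, y in [6, 17]  -> 2 point(s)
  x = 19: RHS = 2, y in [5, 18]  -> 2 point(s)
  x = 21: RHS = 18, y in [8, 15]  -> 2 point(s)
Affine points: 29. Add the point at infinity: total = 30.

#E(F_23) = 30


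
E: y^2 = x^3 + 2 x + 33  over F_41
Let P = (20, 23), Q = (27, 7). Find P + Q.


P != Q, so use the chord formula.
s = (y2 - y1) / (x2 - x1) = (25) / (7) mod 41 = 27
x3 = s^2 - x1 - x2 mod 41 = 27^2 - 20 - 27 = 26
y3 = s (x1 - x3) - y1 mod 41 = 27 * (20 - 26) - 23 = 20

P + Q = (26, 20)


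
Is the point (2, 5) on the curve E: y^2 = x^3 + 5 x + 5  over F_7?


Check whether y^2 = x^3 + 5 x + 5 (mod 7) for (x, y) = (2, 5).
LHS: y^2 = 5^2 mod 7 = 4
RHS: x^3 + 5 x + 5 = 2^3 + 5*2 + 5 mod 7 = 2
LHS != RHS

No, not on the curve


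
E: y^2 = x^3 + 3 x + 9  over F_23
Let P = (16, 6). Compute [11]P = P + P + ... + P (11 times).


k = 11 = 1011_2 (binary, LSB first: 1101)
Double-and-add from P = (16, 6):
  bit 0 = 1: acc = O + (16, 6) = (16, 6)
  bit 1 = 1: acc = (16, 6) + (15, 18) = (21, 8)
  bit 2 = 0: acc unchanged = (21, 8)
  bit 3 = 1: acc = (21, 8) + (14, 9) = (19, 18)

11P = (19, 18)


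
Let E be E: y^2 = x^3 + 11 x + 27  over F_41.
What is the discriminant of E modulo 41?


4 a^3 + 27 b^2 = 4*11^3 + 27*27^2 = 5324 + 19683 = 25007
Delta = -16 * (25007) = -400112
Delta mod 41 = 7

Delta = 7 (mod 41)


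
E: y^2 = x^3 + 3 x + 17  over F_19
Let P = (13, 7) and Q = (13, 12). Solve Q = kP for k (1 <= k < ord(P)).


Enumerate multiples of P until we hit Q = (13, 12):
  1P = (13, 7)
  2P = (4, 6)
  3P = (6, 17)
  4P = (16, 0)
  5P = (6, 2)
  6P = (4, 13)
  7P = (13, 12)
Match found at i = 7.

k = 7


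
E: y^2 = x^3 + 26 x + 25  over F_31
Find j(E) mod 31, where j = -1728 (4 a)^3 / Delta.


Delta = -16(4 a^3 + 27 b^2) mod 31 = 12
-1728 * (4 a)^3 = -1728 * (4*26)^3 mod 31 = 15
j = 15 * 12^(-1) mod 31 = 9

j = 9 (mod 31)


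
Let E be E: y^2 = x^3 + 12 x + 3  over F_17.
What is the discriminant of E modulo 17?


4 a^3 + 27 b^2 = 4*12^3 + 27*3^2 = 6912 + 243 = 7155
Delta = -16 * (7155) = -114480
Delta mod 17 = 15

Delta = 15 (mod 17)


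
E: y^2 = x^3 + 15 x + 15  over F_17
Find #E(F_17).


For each x in F_17, count y with y^2 = x^3 + 15 x + 15 mod 17:
  x = 0: RHS = 15, y in [7, 10]  -> 2 point(s)
  x = 2: RHS = 2, y in [6, 11]  -> 2 point(s)
  x = 3: RHS = 2, y in [6, 11]  -> 2 point(s)
  x = 6: RHS = 15, y in [7, 10]  -> 2 point(s)
  x = 7: RHS = 4, y in [2, 15]  -> 2 point(s)
  x = 8: RHS = 1, y in [1, 16]  -> 2 point(s)
  x = 10: RHS = 9, y in [3, 14]  -> 2 point(s)
  x = 11: RHS = 15, y in [7, 10]  -> 2 point(s)
  x = 12: RHS = 2, y in [6, 11]  -> 2 point(s)
  x = 16: RHS = 16, y in [4, 13]  -> 2 point(s)
Affine points: 20. Add the point at infinity: total = 21.

#E(F_17) = 21


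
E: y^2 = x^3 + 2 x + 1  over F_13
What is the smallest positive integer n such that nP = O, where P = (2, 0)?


Compute successive multiples of P until we hit O:
  1P = (2, 0)
  2P = O

ord(P) = 2


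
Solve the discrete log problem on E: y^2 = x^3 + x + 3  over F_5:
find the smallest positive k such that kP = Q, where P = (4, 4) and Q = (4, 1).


Enumerate multiples of P until we hit Q = (4, 1):
  1P = (4, 4)
  2P = (1, 0)
  3P = (4, 1)
Match found at i = 3.

k = 3


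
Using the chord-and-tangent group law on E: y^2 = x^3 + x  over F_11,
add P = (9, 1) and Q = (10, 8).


P != Q, so use the chord formula.
s = (y2 - y1) / (x2 - x1) = (7) / (1) mod 11 = 7
x3 = s^2 - x1 - x2 mod 11 = 7^2 - 9 - 10 = 8
y3 = s (x1 - x3) - y1 mod 11 = 7 * (9 - 8) - 1 = 6

P + Q = (8, 6)


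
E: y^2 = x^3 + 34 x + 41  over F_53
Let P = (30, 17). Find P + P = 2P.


Doubling: s = (3 x1^2 + a) / (2 y1)
s = (3*30^2 + 34) / (2*17) mod 53 = 43
x3 = s^2 - 2 x1 mod 53 = 43^2 - 2*30 = 40
y3 = s (x1 - x3) - y1 mod 53 = 43 * (30 - 40) - 17 = 30

2P = (40, 30)


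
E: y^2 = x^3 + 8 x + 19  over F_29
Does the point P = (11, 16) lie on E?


Check whether y^2 = x^3 + 8 x + 19 (mod 29) for (x, y) = (11, 16).
LHS: y^2 = 16^2 mod 29 = 24
RHS: x^3 + 8 x + 19 = 11^3 + 8*11 + 19 mod 29 = 17
LHS != RHS

No, not on the curve


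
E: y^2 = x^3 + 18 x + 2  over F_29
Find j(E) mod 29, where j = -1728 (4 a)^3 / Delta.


Delta = -16(4 a^3 + 27 b^2) mod 29 = 23
-1728 * (4 a)^3 = -1728 * (4*18)^3 mod 29 = 13
j = 13 * 23^(-1) mod 29 = 22

j = 22 (mod 29)


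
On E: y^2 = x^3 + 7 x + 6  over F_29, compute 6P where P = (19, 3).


k = 6 = 110_2 (binary, LSB first: 011)
Double-and-add from P = (19, 3):
  bit 0 = 0: acc unchanged = O
  bit 1 = 1: acc = O + (24, 7) = (24, 7)
  bit 2 = 1: acc = (24, 7) + (23, 3) = (27, 10)

6P = (27, 10)


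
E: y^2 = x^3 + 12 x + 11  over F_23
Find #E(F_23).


For each x in F_23, count y with y^2 = x^3 + 12 x + 11 mod 23:
  x = 1: RHS = 1, y in [1, 22]  -> 2 point(s)
  x = 4: RHS = 8, y in [10, 13]  -> 2 point(s)
  x = 5: RHS = 12, y in [9, 14]  -> 2 point(s)
  x = 6: RHS = 0, y in [0]  -> 1 point(s)
  x = 7: RHS = 1, y in [1, 22]  -> 2 point(s)
  x = 10: RHS = 4, y in [2, 21]  -> 2 point(s)
  x = 11: RHS = 2, y in [5, 18]  -> 2 point(s)
  x = 13: RHS = 18, y in [8, 15]  -> 2 point(s)
  x = 14: RHS = 2, y in [5, 18]  -> 2 point(s)
  x = 15: RHS = 1, y in [1, 22]  -> 2 point(s)
  x = 21: RHS = 2, y in [5, 18]  -> 2 point(s)
Affine points: 21. Add the point at infinity: total = 22.

#E(F_23) = 22


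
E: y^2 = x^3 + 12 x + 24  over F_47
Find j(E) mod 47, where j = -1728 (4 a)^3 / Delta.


Delta = -16(4 a^3 + 27 b^2) mod 47 = 32
-1728 * (4 a)^3 = -1728 * (4*12)^3 mod 47 = 11
j = 11 * 32^(-1) mod 47 = 40

j = 40 (mod 47)


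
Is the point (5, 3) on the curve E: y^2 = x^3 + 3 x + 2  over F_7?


Check whether y^2 = x^3 + 3 x + 2 (mod 7) for (x, y) = (5, 3).
LHS: y^2 = 3^2 mod 7 = 2
RHS: x^3 + 3 x + 2 = 5^3 + 3*5 + 2 mod 7 = 2
LHS = RHS

Yes, on the curve


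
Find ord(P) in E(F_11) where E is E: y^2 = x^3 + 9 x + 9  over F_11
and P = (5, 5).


Compute successive multiples of P until we hit O:
  1P = (5, 5)
  2P = (6, 2)
  3P = (9, 7)
  4P = (0, 3)
  5P = (0, 8)
  6P = (9, 4)
  7P = (6, 9)
  8P = (5, 6)
  ... (continuing to 9P)
  9P = O

ord(P) = 9


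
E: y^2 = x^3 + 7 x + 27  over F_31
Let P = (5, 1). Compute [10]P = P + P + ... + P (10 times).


k = 10 = 1010_2 (binary, LSB first: 0101)
Double-and-add from P = (5, 1):
  bit 0 = 0: acc unchanged = O
  bit 1 = 1: acc = O + (28, 17) = (28, 17)
  bit 2 = 0: acc unchanged = (28, 17)
  bit 3 = 1: acc = (28, 17) + (2, 7) = (5, 30)

10P = (5, 30)


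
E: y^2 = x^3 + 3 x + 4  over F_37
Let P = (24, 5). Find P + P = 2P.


Doubling: s = (3 x1^2 + a) / (2 y1)
s = (3*24^2 + 3) / (2*5) mod 37 = 14
x3 = s^2 - 2 x1 mod 37 = 14^2 - 2*24 = 0
y3 = s (x1 - x3) - y1 mod 37 = 14 * (24 - 0) - 5 = 35

2P = (0, 35)


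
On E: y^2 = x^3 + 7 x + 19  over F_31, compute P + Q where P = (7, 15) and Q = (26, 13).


P != Q, so use the chord formula.
s = (y2 - y1) / (x2 - x1) = (29) / (19) mod 31 = 26
x3 = s^2 - x1 - x2 mod 31 = 26^2 - 7 - 26 = 23
y3 = s (x1 - x3) - y1 mod 31 = 26 * (7 - 23) - 15 = 3

P + Q = (23, 3)


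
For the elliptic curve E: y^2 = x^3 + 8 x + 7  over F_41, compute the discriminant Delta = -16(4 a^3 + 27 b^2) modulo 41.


4 a^3 + 27 b^2 = 4*8^3 + 27*7^2 = 2048 + 1323 = 3371
Delta = -16 * (3371) = -53936
Delta mod 41 = 20

Delta = 20 (mod 41)


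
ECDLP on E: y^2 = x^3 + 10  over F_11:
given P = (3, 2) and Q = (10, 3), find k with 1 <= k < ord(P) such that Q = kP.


Enumerate multiples of P until we hit Q = (10, 3):
  1P = (3, 2)
  2P = (10, 3)
Match found at i = 2.

k = 2


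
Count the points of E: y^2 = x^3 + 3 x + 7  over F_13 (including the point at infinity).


For each x in F_13, count y with y^2 = x^3 + 3 x + 7 mod 13:
  x = 3: RHS = 4, y in [2, 11]  -> 2 point(s)
  x = 5: RHS = 4, y in [2, 11]  -> 2 point(s)
  x = 8: RHS = 10, y in [6, 7]  -> 2 point(s)
  x = 9: RHS = 9, y in [3, 10]  -> 2 point(s)
  x = 10: RHS = 10, y in [6, 7]  -> 2 point(s)
  x = 12: RHS = 3, y in [4, 9]  -> 2 point(s)
Affine points: 12. Add the point at infinity: total = 13.

#E(F_13) = 13


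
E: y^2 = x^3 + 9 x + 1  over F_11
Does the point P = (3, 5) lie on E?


Check whether y^2 = x^3 + 9 x + 1 (mod 11) for (x, y) = (3, 5).
LHS: y^2 = 5^2 mod 11 = 3
RHS: x^3 + 9 x + 1 = 3^3 + 9*3 + 1 mod 11 = 0
LHS != RHS

No, not on the curve


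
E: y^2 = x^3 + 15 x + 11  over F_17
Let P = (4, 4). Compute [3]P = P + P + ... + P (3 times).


k = 3 = 11_2 (binary, LSB first: 11)
Double-and-add from P = (4, 4):
  bit 0 = 1: acc = O + (4, 4) = (4, 4)
  bit 1 = 1: acc = (4, 4) + (7, 0) = (4, 13)

3P = (4, 13)


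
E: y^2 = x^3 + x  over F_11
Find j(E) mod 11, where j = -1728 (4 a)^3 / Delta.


Delta = -16(4 a^3 + 27 b^2) mod 11 = 2
-1728 * (4 a)^3 = -1728 * (4*1)^3 mod 11 = 2
j = 2 * 2^(-1) mod 11 = 1

j = 1 (mod 11)


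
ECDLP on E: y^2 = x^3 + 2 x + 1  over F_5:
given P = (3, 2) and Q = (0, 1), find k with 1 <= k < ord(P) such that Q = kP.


Enumerate multiples of P until we hit Q = (0, 1):
  1P = (3, 2)
  2P = (0, 1)
Match found at i = 2.

k = 2


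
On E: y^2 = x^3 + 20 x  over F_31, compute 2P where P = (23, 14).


Doubling: s = (3 x1^2 + a) / (2 y1)
s = (3*23^2 + 20) / (2*14) mod 31 = 12
x3 = s^2 - 2 x1 mod 31 = 12^2 - 2*23 = 5
y3 = s (x1 - x3) - y1 mod 31 = 12 * (23 - 5) - 14 = 16

2P = (5, 16)


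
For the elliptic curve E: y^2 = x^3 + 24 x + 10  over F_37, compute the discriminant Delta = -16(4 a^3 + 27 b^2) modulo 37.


4 a^3 + 27 b^2 = 4*24^3 + 27*10^2 = 55296 + 2700 = 57996
Delta = -16 * (57996) = -927936
Delta mod 37 = 24

Delta = 24 (mod 37)


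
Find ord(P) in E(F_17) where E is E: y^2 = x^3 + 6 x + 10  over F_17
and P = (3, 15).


Compute successive multiples of P until we hit O:
  1P = (3, 15)
  2P = (10, 13)
  3P = (2, 9)
  4P = (14, 4)
  5P = (1, 0)
  6P = (14, 13)
  7P = (2, 8)
  8P = (10, 4)
  ... (continuing to 10P)
  10P = O

ord(P) = 10


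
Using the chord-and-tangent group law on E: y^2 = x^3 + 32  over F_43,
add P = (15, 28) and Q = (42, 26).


P != Q, so use the chord formula.
s = (y2 - y1) / (x2 - x1) = (41) / (27) mod 43 = 27
x3 = s^2 - x1 - x2 mod 43 = 27^2 - 15 - 42 = 27
y3 = s (x1 - x3) - y1 mod 43 = 27 * (15 - 27) - 28 = 35

P + Q = (27, 35)


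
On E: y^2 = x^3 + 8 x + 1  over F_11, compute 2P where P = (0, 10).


Doubling: s = (3 x1^2 + a) / (2 y1)
s = (3*0^2 + 8) / (2*10) mod 11 = 7
x3 = s^2 - 2 x1 mod 11 = 7^2 - 2*0 = 5
y3 = s (x1 - x3) - y1 mod 11 = 7 * (0 - 5) - 10 = 10

2P = (5, 10)


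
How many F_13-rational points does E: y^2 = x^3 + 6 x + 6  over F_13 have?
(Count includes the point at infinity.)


For each x in F_13, count y with y^2 = x^3 + 6 x + 6 mod 13:
  x = 1: RHS = 0, y in [0]  -> 1 point(s)
  x = 2: RHS = 0, y in [0]  -> 1 point(s)
  x = 3: RHS = 12, y in [5, 8]  -> 2 point(s)
  x = 4: RHS = 3, y in [4, 9]  -> 2 point(s)
  x = 7: RHS = 1, y in [1, 12]  -> 2 point(s)
  x = 9: RHS = 9, y in [3, 10]  -> 2 point(s)
  x = 10: RHS = 0, y in [0]  -> 1 point(s)
  x = 11: RHS = 12, y in [5, 8]  -> 2 point(s)
  x = 12: RHS = 12, y in [5, 8]  -> 2 point(s)
Affine points: 15. Add the point at infinity: total = 16.

#E(F_13) = 16


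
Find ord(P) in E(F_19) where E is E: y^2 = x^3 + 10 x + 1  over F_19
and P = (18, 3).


Compute successive multiples of P until we hit O:
  1P = (18, 3)
  2P = (3, 1)
  3P = (3, 18)
  4P = (18, 16)
  5P = O

ord(P) = 5


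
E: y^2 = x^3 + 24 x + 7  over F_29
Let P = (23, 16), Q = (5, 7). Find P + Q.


P != Q, so use the chord formula.
s = (y2 - y1) / (x2 - x1) = (20) / (11) mod 29 = 15
x3 = s^2 - x1 - x2 mod 29 = 15^2 - 23 - 5 = 23
y3 = s (x1 - x3) - y1 mod 29 = 15 * (23 - 23) - 16 = 13

P + Q = (23, 13)


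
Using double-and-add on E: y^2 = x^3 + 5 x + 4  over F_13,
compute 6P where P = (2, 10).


k = 6 = 110_2 (binary, LSB first: 011)
Double-and-add from P = (2, 10):
  bit 0 = 0: acc unchanged = O
  bit 1 = 1: acc = O + (8, 7) = (8, 7)
  bit 2 = 1: acc = (8, 7) + (1, 7) = (4, 6)

6P = (4, 6)


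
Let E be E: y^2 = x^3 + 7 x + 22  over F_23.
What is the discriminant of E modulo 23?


4 a^3 + 27 b^2 = 4*7^3 + 27*22^2 = 1372 + 13068 = 14440
Delta = -16 * (14440) = -231040
Delta mod 23 = 18

Delta = 18 (mod 23)


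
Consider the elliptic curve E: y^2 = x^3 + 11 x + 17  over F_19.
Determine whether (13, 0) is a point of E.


Check whether y^2 = x^3 + 11 x + 17 (mod 19) for (x, y) = (13, 0).
LHS: y^2 = 0^2 mod 19 = 0
RHS: x^3 + 11 x + 17 = 13^3 + 11*13 + 17 mod 19 = 1
LHS != RHS

No, not on the curve


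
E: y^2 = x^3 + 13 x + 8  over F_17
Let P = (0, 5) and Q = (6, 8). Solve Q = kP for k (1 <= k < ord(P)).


Enumerate multiples of P until we hit Q = (6, 8):
  1P = (0, 5)
  2P = (9, 2)
  3P = (10, 4)
  4P = (15, 5)
  5P = (2, 12)
  6P = (6, 8)
Match found at i = 6.

k = 6


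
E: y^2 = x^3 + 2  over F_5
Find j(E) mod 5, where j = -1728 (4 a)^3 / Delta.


Delta = -16(4 a^3 + 27 b^2) mod 5 = 2
-1728 * (4 a)^3 = -1728 * (4*0)^3 mod 5 = 0
j = 0 * 2^(-1) mod 5 = 0

j = 0 (mod 5)


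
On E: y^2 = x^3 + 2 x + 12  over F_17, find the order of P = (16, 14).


Compute successive multiples of P until we hit O:
  1P = (16, 14)
  2P = (6, 6)
  3P = (14, 8)
  4P = (13, 12)
  5P = (13, 5)
  6P = (14, 9)
  7P = (6, 11)
  8P = (16, 3)
  ... (continuing to 9P)
  9P = O

ord(P) = 9


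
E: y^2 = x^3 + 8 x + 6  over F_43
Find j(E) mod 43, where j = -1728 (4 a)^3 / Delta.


Delta = -16(4 a^3 + 27 b^2) mod 43 = 12
-1728 * (4 a)^3 = -1728 * (4*8)^3 mod 43 = 27
j = 27 * 12^(-1) mod 43 = 13

j = 13 (mod 43)


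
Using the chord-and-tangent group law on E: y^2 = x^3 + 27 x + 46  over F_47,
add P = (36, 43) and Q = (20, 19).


P != Q, so use the chord formula.
s = (y2 - y1) / (x2 - x1) = (23) / (31) mod 47 = 25
x3 = s^2 - x1 - x2 mod 47 = 25^2 - 36 - 20 = 5
y3 = s (x1 - x3) - y1 mod 47 = 25 * (36 - 5) - 43 = 27

P + Q = (5, 27)


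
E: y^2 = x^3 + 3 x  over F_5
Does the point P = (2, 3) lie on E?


Check whether y^2 = x^3 + 3 x + 0 (mod 5) for (x, y) = (2, 3).
LHS: y^2 = 3^2 mod 5 = 4
RHS: x^3 + 3 x + 0 = 2^3 + 3*2 + 0 mod 5 = 4
LHS = RHS

Yes, on the curve


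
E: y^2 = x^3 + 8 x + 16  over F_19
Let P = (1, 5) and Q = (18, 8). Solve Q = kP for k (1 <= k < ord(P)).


Enumerate multiples of P until we hit Q = (18, 8):
  1P = (1, 5)
  2P = (7, 15)
  3P = (18, 11)
  4P = (9, 0)
  5P = (18, 8)
Match found at i = 5.

k = 5


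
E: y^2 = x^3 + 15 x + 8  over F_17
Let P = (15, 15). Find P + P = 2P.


Doubling: s = (3 x1^2 + a) / (2 y1)
s = (3*15^2 + 15) / (2*15) mod 17 = 6
x3 = s^2 - 2 x1 mod 17 = 6^2 - 2*15 = 6
y3 = s (x1 - x3) - y1 mod 17 = 6 * (15 - 6) - 15 = 5

2P = (6, 5)


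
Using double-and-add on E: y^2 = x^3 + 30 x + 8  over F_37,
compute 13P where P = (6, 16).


k = 13 = 1101_2 (binary, LSB first: 1011)
Double-and-add from P = (6, 16):
  bit 0 = 1: acc = O + (6, 16) = (6, 16)
  bit 1 = 0: acc unchanged = (6, 16)
  bit 2 = 1: acc = (6, 16) + (16, 25) = (11, 35)
  bit 3 = 1: acc = (11, 35) + (26, 30) = (33, 34)

13P = (33, 34)


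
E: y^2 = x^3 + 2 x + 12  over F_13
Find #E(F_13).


For each x in F_13, count y with y^2 = x^3 + 2 x + 12 mod 13:
  x = 0: RHS = 12, y in [5, 8]  -> 2 point(s)
  x = 5: RHS = 4, y in [2, 11]  -> 2 point(s)
  x = 11: RHS = 0, y in [0]  -> 1 point(s)
  x = 12: RHS = 9, y in [3, 10]  -> 2 point(s)
Affine points: 7. Add the point at infinity: total = 8.

#E(F_13) = 8


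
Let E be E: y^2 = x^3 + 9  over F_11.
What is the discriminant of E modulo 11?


4 a^3 + 27 b^2 = 4*0^3 + 27*9^2 = 0 + 2187 = 2187
Delta = -16 * (2187) = -34992
Delta mod 11 = 10

Delta = 10 (mod 11)


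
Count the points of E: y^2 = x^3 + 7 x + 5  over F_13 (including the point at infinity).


For each x in F_13, count y with y^2 = x^3 + 7 x + 5 mod 13:
  x = 1: RHS = 0, y in [0]  -> 1 point(s)
  x = 2: RHS = 1, y in [1, 12]  -> 2 point(s)
  x = 3: RHS = 1, y in [1, 12]  -> 2 point(s)
  x = 5: RHS = 9, y in [3, 10]  -> 2 point(s)
  x = 6: RHS = 3, y in [4, 9]  -> 2 point(s)
  x = 8: RHS = 1, y in [1, 12]  -> 2 point(s)
  x = 9: RHS = 4, y in [2, 11]  -> 2 point(s)
  x = 10: RHS = 9, y in [3, 10]  -> 2 point(s)
  x = 11: RHS = 9, y in [3, 10]  -> 2 point(s)
  x = 12: RHS = 10, y in [6, 7]  -> 2 point(s)
Affine points: 19. Add the point at infinity: total = 20.

#E(F_13) = 20


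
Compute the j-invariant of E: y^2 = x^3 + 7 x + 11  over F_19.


Delta = -16(4 a^3 + 27 b^2) mod 19 = 9
-1728 * (4 a)^3 = -1728 * (4*7)^3 mod 19 = 7
j = 7 * 9^(-1) mod 19 = 5

j = 5 (mod 19)


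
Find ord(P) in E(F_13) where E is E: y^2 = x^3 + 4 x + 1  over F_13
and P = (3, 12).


Compute successive multiples of P until we hit O:
  1P = (3, 12)
  2P = (10, 12)
  3P = (0, 1)
  4P = (9, 5)
  5P = (2, 2)
  6P = (4, 4)
  7P = (5, 4)
  8P = (8, 8)
  ... (continuing to 19P)
  19P = O

ord(P) = 19


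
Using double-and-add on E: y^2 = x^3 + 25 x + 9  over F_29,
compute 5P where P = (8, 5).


k = 5 = 101_2 (binary, LSB first: 101)
Double-and-add from P = (8, 5):
  bit 0 = 1: acc = O + (8, 5) = (8, 5)
  bit 1 = 0: acc unchanged = (8, 5)
  bit 2 = 1: acc = (8, 5) + (8, 5) = (8, 24)

5P = (8, 24)


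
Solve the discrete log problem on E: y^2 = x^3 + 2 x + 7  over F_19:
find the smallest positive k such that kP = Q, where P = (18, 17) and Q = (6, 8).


Enumerate multiples of P until we hit Q = (6, 8):
  1P = (18, 17)
  2P = (0, 8)
  3P = (6, 8)
Match found at i = 3.

k = 3


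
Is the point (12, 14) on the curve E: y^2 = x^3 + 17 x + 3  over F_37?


Check whether y^2 = x^3 + 17 x + 3 (mod 37) for (x, y) = (12, 14).
LHS: y^2 = 14^2 mod 37 = 11
RHS: x^3 + 17 x + 3 = 12^3 + 17*12 + 3 mod 37 = 11
LHS = RHS

Yes, on the curve


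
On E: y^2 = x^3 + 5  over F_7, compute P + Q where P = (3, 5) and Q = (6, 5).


P != Q, so use the chord formula.
s = (y2 - y1) / (x2 - x1) = (0) / (3) mod 7 = 0
x3 = s^2 - x1 - x2 mod 7 = 0^2 - 3 - 6 = 5
y3 = s (x1 - x3) - y1 mod 7 = 0 * (3 - 5) - 5 = 2

P + Q = (5, 2)


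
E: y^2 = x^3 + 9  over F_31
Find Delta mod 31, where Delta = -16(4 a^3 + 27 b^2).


4 a^3 + 27 b^2 = 4*0^3 + 27*9^2 = 0 + 2187 = 2187
Delta = -16 * (2187) = -34992
Delta mod 31 = 7

Delta = 7 (mod 31)


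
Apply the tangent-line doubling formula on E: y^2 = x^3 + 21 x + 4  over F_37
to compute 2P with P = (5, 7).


Doubling: s = (3 x1^2 + a) / (2 y1)
s = (3*5^2 + 21) / (2*7) mod 37 = 28
x3 = s^2 - 2 x1 mod 37 = 28^2 - 2*5 = 34
y3 = s (x1 - x3) - y1 mod 37 = 28 * (5 - 34) - 7 = 32

2P = (34, 32)


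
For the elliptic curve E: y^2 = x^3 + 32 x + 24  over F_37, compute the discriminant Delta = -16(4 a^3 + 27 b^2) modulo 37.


4 a^3 + 27 b^2 = 4*32^3 + 27*24^2 = 131072 + 15552 = 146624
Delta = -16 * (146624) = -2345984
Delta mod 37 = 1

Delta = 1 (mod 37)


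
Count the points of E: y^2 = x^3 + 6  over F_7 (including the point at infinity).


For each x in F_7, count y with y^2 = x^3 + 0 x + 6 mod 7:
  x = 1: RHS = 0, y in [0]  -> 1 point(s)
  x = 2: RHS = 0, y in [0]  -> 1 point(s)
  x = 4: RHS = 0, y in [0]  -> 1 point(s)
Affine points: 3. Add the point at infinity: total = 4.

#E(F_7) = 4


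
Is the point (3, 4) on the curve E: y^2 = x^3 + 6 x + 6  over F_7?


Check whether y^2 = x^3 + 6 x + 6 (mod 7) for (x, y) = (3, 4).
LHS: y^2 = 4^2 mod 7 = 2
RHS: x^3 + 6 x + 6 = 3^3 + 6*3 + 6 mod 7 = 2
LHS = RHS

Yes, on the curve


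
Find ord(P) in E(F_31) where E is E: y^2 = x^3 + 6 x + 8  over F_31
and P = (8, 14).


Compute successive multiples of P until we hit O:
  1P = (8, 14)
  2P = (0, 16)
  3P = (25, 29)
  4P = (5, 16)
  5P = (15, 1)
  6P = (26, 15)
  7P = (17, 1)
  8P = (10, 13)
  ... (continuing to 36P)
  36P = O

ord(P) = 36


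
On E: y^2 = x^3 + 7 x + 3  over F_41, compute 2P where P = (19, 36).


Doubling: s = (3 x1^2 + a) / (2 y1)
s = (3*19^2 + 7) / (2*36) mod 41 = 14
x3 = s^2 - 2 x1 mod 41 = 14^2 - 2*19 = 35
y3 = s (x1 - x3) - y1 mod 41 = 14 * (19 - 35) - 36 = 27

2P = (35, 27)


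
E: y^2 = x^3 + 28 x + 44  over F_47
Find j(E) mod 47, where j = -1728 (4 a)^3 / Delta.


Delta = -16(4 a^3 + 27 b^2) mod 47 = 9
-1728 * (4 a)^3 = -1728 * (4*28)^3 mod 47 = 44
j = 44 * 9^(-1) mod 47 = 31

j = 31 (mod 47)


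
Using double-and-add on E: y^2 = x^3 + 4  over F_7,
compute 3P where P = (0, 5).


k = 3 = 11_2 (binary, LSB first: 11)
Double-and-add from P = (0, 5):
  bit 0 = 1: acc = O + (0, 5) = (0, 5)
  bit 1 = 1: acc = (0, 5) + (0, 2) = O

3P = O


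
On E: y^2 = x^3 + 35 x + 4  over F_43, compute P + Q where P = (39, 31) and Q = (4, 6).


P != Q, so use the chord formula.
s = (y2 - y1) / (x2 - x1) = (18) / (8) mod 43 = 13
x3 = s^2 - x1 - x2 mod 43 = 13^2 - 39 - 4 = 40
y3 = s (x1 - x3) - y1 mod 43 = 13 * (39 - 40) - 31 = 42

P + Q = (40, 42)


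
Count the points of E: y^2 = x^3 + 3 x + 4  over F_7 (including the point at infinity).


For each x in F_7, count y with y^2 = x^3 + 3 x + 4 mod 7:
  x = 0: RHS = 4, y in [2, 5]  -> 2 point(s)
  x = 1: RHS = 1, y in [1, 6]  -> 2 point(s)
  x = 2: RHS = 4, y in [2, 5]  -> 2 point(s)
  x = 5: RHS = 4, y in [2, 5]  -> 2 point(s)
  x = 6: RHS = 0, y in [0]  -> 1 point(s)
Affine points: 9. Add the point at infinity: total = 10.

#E(F_7) = 10


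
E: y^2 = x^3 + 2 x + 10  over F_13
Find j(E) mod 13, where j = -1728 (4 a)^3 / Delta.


Delta = -16(4 a^3 + 27 b^2) mod 13 = 7
-1728 * (4 a)^3 = -1728 * (4*2)^3 mod 13 = 5
j = 5 * 7^(-1) mod 13 = 10

j = 10 (mod 13)


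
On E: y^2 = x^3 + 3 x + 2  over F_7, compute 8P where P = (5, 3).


k = 8 = 1000_2 (binary, LSB first: 0001)
Double-and-add from P = (5, 3):
  bit 0 = 0: acc unchanged = O
  bit 1 = 0: acc unchanged = O
  bit 2 = 0: acc unchanged = O
  bit 3 = 1: acc = O + (5, 4) = (5, 4)

8P = (5, 4)


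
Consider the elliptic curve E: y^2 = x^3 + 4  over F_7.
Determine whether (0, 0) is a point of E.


Check whether y^2 = x^3 + 0 x + 4 (mod 7) for (x, y) = (0, 0).
LHS: y^2 = 0^2 mod 7 = 0
RHS: x^3 + 0 x + 4 = 0^3 + 0*0 + 4 mod 7 = 4
LHS != RHS

No, not on the curve


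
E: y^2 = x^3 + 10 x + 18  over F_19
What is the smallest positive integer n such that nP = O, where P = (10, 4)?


Compute successive multiples of P until we hit O:
  1P = (10, 4)
  2P = (15, 16)
  3P = (18, 11)
  4P = (17, 16)
  5P = (12, 17)
  6P = (6, 3)
  7P = (9, 1)
  8P = (9, 18)
  ... (continuing to 15P)
  15P = O

ord(P) = 15


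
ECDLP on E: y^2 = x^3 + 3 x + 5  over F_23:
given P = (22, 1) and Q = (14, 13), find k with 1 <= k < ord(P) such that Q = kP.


Enumerate multiples of P until we hit Q = (14, 13):
  1P = (22, 1)
  2P = (11, 9)
  3P = (16, 3)
  4P = (3, 8)
  5P = (14, 13)
Match found at i = 5.

k = 5


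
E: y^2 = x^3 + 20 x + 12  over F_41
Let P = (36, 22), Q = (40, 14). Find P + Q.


P != Q, so use the chord formula.
s = (y2 - y1) / (x2 - x1) = (33) / (4) mod 41 = 39
x3 = s^2 - x1 - x2 mod 41 = 39^2 - 36 - 40 = 10
y3 = s (x1 - x3) - y1 mod 41 = 39 * (36 - 10) - 22 = 8

P + Q = (10, 8)


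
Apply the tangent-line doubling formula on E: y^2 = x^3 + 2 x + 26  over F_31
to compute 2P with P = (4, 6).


Doubling: s = (3 x1^2 + a) / (2 y1)
s = (3*4^2 + 2) / (2*6) mod 31 = 30
x3 = s^2 - 2 x1 mod 31 = 30^2 - 2*4 = 24
y3 = s (x1 - x3) - y1 mod 31 = 30 * (4 - 24) - 6 = 14

2P = (24, 14)


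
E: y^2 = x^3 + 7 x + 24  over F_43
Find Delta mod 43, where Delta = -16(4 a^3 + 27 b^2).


4 a^3 + 27 b^2 = 4*7^3 + 27*24^2 = 1372 + 15552 = 16924
Delta = -16 * (16924) = -270784
Delta mod 43 = 30

Delta = 30 (mod 43)


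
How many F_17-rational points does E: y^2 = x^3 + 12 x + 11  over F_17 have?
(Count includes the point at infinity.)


For each x in F_17, count y with y^2 = x^3 + 12 x + 11 mod 17:
  x = 2: RHS = 9, y in [3, 14]  -> 2 point(s)
  x = 4: RHS = 4, y in [2, 15]  -> 2 point(s)
  x = 5: RHS = 9, y in [3, 14]  -> 2 point(s)
  x = 7: RHS = 13, y in [8, 9]  -> 2 point(s)
  x = 9: RHS = 15, y in [7, 10]  -> 2 point(s)
  x = 10: RHS = 9, y in [3, 14]  -> 2 point(s)
  x = 12: RHS = 13, y in [8, 9]  -> 2 point(s)
  x = 13: RHS = 1, y in [1, 16]  -> 2 point(s)
  x = 14: RHS = 16, y in [4, 13]  -> 2 point(s)
  x = 15: RHS = 13, y in [8, 9]  -> 2 point(s)
  x = 16: RHS = 15, y in [7, 10]  -> 2 point(s)
Affine points: 22. Add the point at infinity: total = 23.

#E(F_17) = 23


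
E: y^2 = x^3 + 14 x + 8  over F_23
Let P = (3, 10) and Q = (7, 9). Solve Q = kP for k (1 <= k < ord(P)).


Enumerate multiples of P until we hit Q = (7, 9):
  1P = (3, 10)
  2P = (7, 14)
  3P = (14, 2)
  4P = (9, 9)
  5P = (4, 17)
  6P = (19, 16)
  7P = (13, 15)
  8P = (13, 8)
  9P = (19, 7)
  10P = (4, 6)
  11P = (9, 14)
  12P = (14, 21)
  13P = (7, 9)
Match found at i = 13.

k = 13


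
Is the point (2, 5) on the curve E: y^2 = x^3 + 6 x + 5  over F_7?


Check whether y^2 = x^3 + 6 x + 5 (mod 7) for (x, y) = (2, 5).
LHS: y^2 = 5^2 mod 7 = 4
RHS: x^3 + 6 x + 5 = 2^3 + 6*2 + 5 mod 7 = 4
LHS = RHS

Yes, on the curve


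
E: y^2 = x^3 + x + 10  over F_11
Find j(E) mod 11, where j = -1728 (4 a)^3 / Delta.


Delta = -16(4 a^3 + 27 b^2) mod 11 = 10
-1728 * (4 a)^3 = -1728 * (4*1)^3 mod 11 = 2
j = 2 * 10^(-1) mod 11 = 9

j = 9 (mod 11)


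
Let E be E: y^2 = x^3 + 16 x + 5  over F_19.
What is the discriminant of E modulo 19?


4 a^3 + 27 b^2 = 4*16^3 + 27*5^2 = 16384 + 675 = 17059
Delta = -16 * (17059) = -272944
Delta mod 19 = 10

Delta = 10 (mod 19)


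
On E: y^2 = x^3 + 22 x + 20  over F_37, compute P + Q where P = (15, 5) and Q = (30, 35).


P != Q, so use the chord formula.
s = (y2 - y1) / (x2 - x1) = (30) / (15) mod 37 = 2
x3 = s^2 - x1 - x2 mod 37 = 2^2 - 15 - 30 = 33
y3 = s (x1 - x3) - y1 mod 37 = 2 * (15 - 33) - 5 = 33

P + Q = (33, 33)


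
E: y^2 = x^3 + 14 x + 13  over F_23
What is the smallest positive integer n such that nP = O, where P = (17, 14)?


Compute successive multiples of P until we hit O:
  1P = (17, 14)
  2P = (2, 7)
  3P = (8, 4)
  4P = (14, 20)
  5P = (19, 13)
  6P = (16, 20)
  7P = (3, 17)
  8P = (21, 0)
  ... (continuing to 16P)
  16P = O

ord(P) = 16


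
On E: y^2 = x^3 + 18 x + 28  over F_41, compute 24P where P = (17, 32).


k = 24 = 11000_2 (binary, LSB first: 00011)
Double-and-add from P = (17, 32):
  bit 0 = 0: acc unchanged = O
  bit 1 = 0: acc unchanged = O
  bit 2 = 0: acc unchanged = O
  bit 3 = 1: acc = O + (35, 27) = (35, 27)
  bit 4 = 1: acc = (35, 27) + (22, 17) = (4, 0)

24P = (4, 0)


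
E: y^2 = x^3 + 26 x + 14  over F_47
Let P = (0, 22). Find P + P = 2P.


Doubling: s = (3 x1^2 + a) / (2 y1)
s = (3*0^2 + 26) / (2*22) mod 47 = 7
x3 = s^2 - 2 x1 mod 47 = 7^2 - 2*0 = 2
y3 = s (x1 - x3) - y1 mod 47 = 7 * (0 - 2) - 22 = 11

2P = (2, 11)


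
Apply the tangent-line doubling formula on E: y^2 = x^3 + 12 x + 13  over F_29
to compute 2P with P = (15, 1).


Doubling: s = (3 x1^2 + a) / (2 y1)
s = (3*15^2 + 12) / (2*1) mod 29 = 10
x3 = s^2 - 2 x1 mod 29 = 10^2 - 2*15 = 12
y3 = s (x1 - x3) - y1 mod 29 = 10 * (15 - 12) - 1 = 0

2P = (12, 0)


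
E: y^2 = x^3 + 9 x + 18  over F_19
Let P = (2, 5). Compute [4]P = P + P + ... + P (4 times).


k = 4 = 100_2 (binary, LSB first: 001)
Double-and-add from P = (2, 5):
  bit 0 = 0: acc unchanged = O
  bit 1 = 0: acc unchanged = O
  bit 2 = 1: acc = O + (4, 2) = (4, 2)

4P = (4, 2)


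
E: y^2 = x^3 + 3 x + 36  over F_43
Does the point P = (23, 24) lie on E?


Check whether y^2 = x^3 + 3 x + 36 (mod 43) for (x, y) = (23, 24).
LHS: y^2 = 24^2 mod 43 = 17
RHS: x^3 + 3 x + 36 = 23^3 + 3*23 + 36 mod 43 = 17
LHS = RHS

Yes, on the curve


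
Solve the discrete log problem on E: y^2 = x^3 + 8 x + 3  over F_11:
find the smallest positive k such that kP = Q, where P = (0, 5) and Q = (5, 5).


Enumerate multiples of P until we hit Q = (5, 5):
  1P = (0, 5)
  2P = (9, 1)
  3P = (6, 5)
  4P = (5, 6)
  5P = (10, 4)
  6P = (2, 4)
  7P = (1, 1)
  8P = (4, 0)
  9P = (1, 10)
  10P = (2, 7)
  11P = (10, 7)
  12P = (5, 5)
Match found at i = 12.

k = 12


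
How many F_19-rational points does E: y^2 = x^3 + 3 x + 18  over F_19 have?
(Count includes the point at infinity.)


For each x in F_19, count y with y^2 = x^3 + 3 x + 18 mod 19:
  x = 3: RHS = 16, y in [4, 15]  -> 2 point(s)
  x = 5: RHS = 6, y in [5, 14]  -> 2 point(s)
  x = 6: RHS = 5, y in [9, 10]  -> 2 point(s)
  x = 14: RHS = 11, y in [7, 12]  -> 2 point(s)
  x = 16: RHS = 1, y in [1, 18]  -> 2 point(s)
  x = 17: RHS = 4, y in [2, 17]  -> 2 point(s)
Affine points: 12. Add the point at infinity: total = 13.

#E(F_19) = 13


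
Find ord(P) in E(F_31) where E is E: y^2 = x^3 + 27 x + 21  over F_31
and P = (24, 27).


Compute successive multiples of P until we hit O:
  1P = (24, 27)
  2P = (24, 4)
  3P = O

ord(P) = 3


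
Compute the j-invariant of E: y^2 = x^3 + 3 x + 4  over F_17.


Delta = -16(4 a^3 + 27 b^2) mod 17 = 13
-1728 * (4 a)^3 = -1728 * (4*3)^3 mod 17 = 15
j = 15 * 13^(-1) mod 17 = 9

j = 9 (mod 17)


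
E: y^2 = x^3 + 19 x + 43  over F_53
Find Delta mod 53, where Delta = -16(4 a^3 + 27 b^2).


4 a^3 + 27 b^2 = 4*19^3 + 27*43^2 = 27436 + 49923 = 77359
Delta = -16 * (77359) = -1237744
Delta mod 53 = 18

Delta = 18 (mod 53)


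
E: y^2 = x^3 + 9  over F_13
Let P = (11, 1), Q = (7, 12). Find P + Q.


P != Q, so use the chord formula.
s = (y2 - y1) / (x2 - x1) = (11) / (9) mod 13 = 7
x3 = s^2 - x1 - x2 mod 13 = 7^2 - 11 - 7 = 5
y3 = s (x1 - x3) - y1 mod 13 = 7 * (11 - 5) - 1 = 2

P + Q = (5, 2)


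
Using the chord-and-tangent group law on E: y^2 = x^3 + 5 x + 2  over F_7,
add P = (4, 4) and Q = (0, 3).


P != Q, so use the chord formula.
s = (y2 - y1) / (x2 - x1) = (6) / (3) mod 7 = 2
x3 = s^2 - x1 - x2 mod 7 = 2^2 - 4 - 0 = 0
y3 = s (x1 - x3) - y1 mod 7 = 2 * (4 - 0) - 4 = 4

P + Q = (0, 4)


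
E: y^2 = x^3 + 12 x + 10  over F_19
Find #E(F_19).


For each x in F_19, count y with y^2 = x^3 + 12 x + 10 mod 19:
  x = 1: RHS = 4, y in [2, 17]  -> 2 point(s)
  x = 2: RHS = 4, y in [2, 17]  -> 2 point(s)
  x = 3: RHS = 16, y in [4, 15]  -> 2 point(s)
  x = 5: RHS = 5, y in [9, 10]  -> 2 point(s)
  x = 7: RHS = 0, y in [0]  -> 1 point(s)
  x = 9: RHS = 11, y in [7, 12]  -> 2 point(s)
  x = 10: RHS = 9, y in [3, 16]  -> 2 point(s)
  x = 12: RHS = 1, y in [1, 18]  -> 2 point(s)
  x = 13: RHS = 7, y in [8, 11]  -> 2 point(s)
  x = 16: RHS = 4, y in [2, 17]  -> 2 point(s)
  x = 17: RHS = 16, y in [4, 15]  -> 2 point(s)
  x = 18: RHS = 16, y in [4, 15]  -> 2 point(s)
Affine points: 23. Add the point at infinity: total = 24.

#E(F_19) = 24


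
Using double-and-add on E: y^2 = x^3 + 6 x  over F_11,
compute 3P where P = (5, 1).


k = 3 = 11_2 (binary, LSB first: 11)
Double-and-add from P = (5, 1):
  bit 0 = 1: acc = O + (5, 1) = (5, 1)
  bit 1 = 1: acc = (5, 1) + (5, 10) = O

3P = O


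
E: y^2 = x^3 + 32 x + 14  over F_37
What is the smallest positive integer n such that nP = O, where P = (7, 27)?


Compute successive multiples of P until we hit O:
  1P = (7, 27)
  2P = (2, 30)
  3P = (18, 24)
  4P = (24, 18)
  5P = (5, 22)
  6P = (22, 28)
  7P = (33, 28)
  8P = (23, 35)
  ... (continuing to 44P)
  44P = O

ord(P) = 44


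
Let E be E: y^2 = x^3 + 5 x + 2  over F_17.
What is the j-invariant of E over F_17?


Delta = -16(4 a^3 + 27 b^2) mod 17 = 13
-1728 * (4 a)^3 = -1728 * (4*5)^3 mod 17 = 9
j = 9 * 13^(-1) mod 17 = 2

j = 2 (mod 17)


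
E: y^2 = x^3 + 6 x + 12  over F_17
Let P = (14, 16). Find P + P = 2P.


Doubling: s = (3 x1^2 + a) / (2 y1)
s = (3*14^2 + 6) / (2*16) mod 17 = 9
x3 = s^2 - 2 x1 mod 17 = 9^2 - 2*14 = 2
y3 = s (x1 - x3) - y1 mod 17 = 9 * (14 - 2) - 16 = 7

2P = (2, 7)


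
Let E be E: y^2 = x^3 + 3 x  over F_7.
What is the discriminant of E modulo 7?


4 a^3 + 27 b^2 = 4*3^3 + 27*0^2 = 108 + 0 = 108
Delta = -16 * (108) = -1728
Delta mod 7 = 1

Delta = 1 (mod 7)


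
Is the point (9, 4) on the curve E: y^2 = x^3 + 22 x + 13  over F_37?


Check whether y^2 = x^3 + 22 x + 13 (mod 37) for (x, y) = (9, 4).
LHS: y^2 = 4^2 mod 37 = 16
RHS: x^3 + 22 x + 13 = 9^3 + 22*9 + 13 mod 37 = 15
LHS != RHS

No, not on the curve


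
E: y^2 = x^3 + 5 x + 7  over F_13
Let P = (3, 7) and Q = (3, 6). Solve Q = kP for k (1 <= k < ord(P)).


Enumerate multiples of P until we hit Q = (3, 6):
  1P = (3, 7)
  2P = (4, 0)
  3P = (3, 6)
Match found at i = 3.

k = 3


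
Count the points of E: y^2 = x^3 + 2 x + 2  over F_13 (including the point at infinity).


For each x in F_13, count y with y^2 = x^3 + 2 x + 2 mod 13:
  x = 2: RHS = 1, y in [1, 12]  -> 2 point(s)
  x = 3: RHS = 9, y in [3, 10]  -> 2 point(s)
  x = 4: RHS = 9, y in [3, 10]  -> 2 point(s)
  x = 6: RHS = 9, y in [3, 10]  -> 2 point(s)
  x = 8: RHS = 10, y in [6, 7]  -> 2 point(s)
  x = 11: RHS = 3, y in [4, 9]  -> 2 point(s)
  x = 12: RHS = 12, y in [5, 8]  -> 2 point(s)
Affine points: 14. Add the point at infinity: total = 15.

#E(F_13) = 15


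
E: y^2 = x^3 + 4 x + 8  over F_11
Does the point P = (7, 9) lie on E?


Check whether y^2 = x^3 + 4 x + 8 (mod 11) for (x, y) = (7, 9).
LHS: y^2 = 9^2 mod 11 = 4
RHS: x^3 + 4 x + 8 = 7^3 + 4*7 + 8 mod 11 = 5
LHS != RHS

No, not on the curve


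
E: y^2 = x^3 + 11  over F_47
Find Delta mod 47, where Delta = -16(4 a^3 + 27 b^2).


4 a^3 + 27 b^2 = 4*0^3 + 27*11^2 = 0 + 3267 = 3267
Delta = -16 * (3267) = -52272
Delta mod 47 = 39

Delta = 39 (mod 47)


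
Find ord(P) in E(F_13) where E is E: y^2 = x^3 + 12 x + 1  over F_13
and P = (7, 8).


Compute successive multiples of P until we hit O:
  1P = (7, 8)
  2P = (0, 12)
  3P = (5, 2)
  4P = (10, 9)
  5P = (12, 12)
  6P = (4, 10)
  7P = (1, 1)
  8P = (6, 4)
  ... (continuing to 19P)
  19P = O

ord(P) = 19


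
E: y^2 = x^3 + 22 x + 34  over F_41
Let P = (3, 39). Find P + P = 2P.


Doubling: s = (3 x1^2 + a) / (2 y1)
s = (3*3^2 + 22) / (2*39) mod 41 = 39
x3 = s^2 - 2 x1 mod 41 = 39^2 - 2*3 = 39
y3 = s (x1 - x3) - y1 mod 41 = 39 * (3 - 39) - 39 = 33

2P = (39, 33)


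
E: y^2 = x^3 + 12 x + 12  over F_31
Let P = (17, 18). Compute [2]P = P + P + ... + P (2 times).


k = 2 = 10_2 (binary, LSB first: 01)
Double-and-add from P = (17, 18):
  bit 0 = 0: acc unchanged = O
  bit 1 = 1: acc = O + (13, 28) = (13, 28)

2P = (13, 28)


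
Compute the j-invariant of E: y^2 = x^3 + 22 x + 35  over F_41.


Delta = -16(4 a^3 + 27 b^2) mod 41 = 17
-1728 * (4 a)^3 = -1728 * (4*22)^3 mod 41 = 16
j = 16 * 17^(-1) mod 41 = 13

j = 13 (mod 41)


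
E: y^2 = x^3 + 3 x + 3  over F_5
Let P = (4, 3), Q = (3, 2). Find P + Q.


P != Q, so use the chord formula.
s = (y2 - y1) / (x2 - x1) = (4) / (4) mod 5 = 1
x3 = s^2 - x1 - x2 mod 5 = 1^2 - 4 - 3 = 4
y3 = s (x1 - x3) - y1 mod 5 = 1 * (4 - 4) - 3 = 2

P + Q = (4, 2)


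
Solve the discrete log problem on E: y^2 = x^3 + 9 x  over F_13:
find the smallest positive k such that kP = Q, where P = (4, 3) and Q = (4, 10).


Enumerate multiples of P until we hit Q = (4, 10):
  1P = (4, 3)
  2P = (1, 6)
  3P = (9, 2)
  4P = (12, 9)
  5P = (0, 0)
  6P = (12, 4)
  7P = (9, 11)
  8P = (1, 7)
  9P = (4, 10)
Match found at i = 9.

k = 9


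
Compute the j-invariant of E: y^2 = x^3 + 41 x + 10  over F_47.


Delta = -16(4 a^3 + 27 b^2) mod 47 = 46
-1728 * (4 a)^3 = -1728 * (4*41)^3 mod 47 = 28
j = 28 * 46^(-1) mod 47 = 19

j = 19 (mod 47)


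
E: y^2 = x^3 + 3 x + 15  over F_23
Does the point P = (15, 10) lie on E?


Check whether y^2 = x^3 + 3 x + 15 (mod 23) for (x, y) = (15, 10).
LHS: y^2 = 10^2 mod 23 = 8
RHS: x^3 + 3 x + 15 = 15^3 + 3*15 + 15 mod 23 = 8
LHS = RHS

Yes, on the curve


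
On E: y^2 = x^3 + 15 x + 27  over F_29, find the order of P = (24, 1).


Compute successive multiples of P until we hit O:
  1P = (24, 1)
  2P = (5, 13)
  3P = (20, 27)
  4P = (20, 2)
  5P = (5, 16)
  6P = (24, 28)
  7P = O

ord(P) = 7


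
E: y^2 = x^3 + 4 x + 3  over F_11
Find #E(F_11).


For each x in F_11, count y with y^2 = x^3 + 4 x + 3 mod 11:
  x = 0: RHS = 3, y in [5, 6]  -> 2 point(s)
  x = 3: RHS = 9, y in [3, 8]  -> 2 point(s)
  x = 5: RHS = 5, y in [4, 7]  -> 2 point(s)
  x = 6: RHS = 1, y in [1, 10]  -> 2 point(s)
  x = 7: RHS = 0, y in [0]  -> 1 point(s)
  x = 9: RHS = 9, y in [3, 8]  -> 2 point(s)
  x = 10: RHS = 9, y in [3, 8]  -> 2 point(s)
Affine points: 13. Add the point at infinity: total = 14.

#E(F_11) = 14
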